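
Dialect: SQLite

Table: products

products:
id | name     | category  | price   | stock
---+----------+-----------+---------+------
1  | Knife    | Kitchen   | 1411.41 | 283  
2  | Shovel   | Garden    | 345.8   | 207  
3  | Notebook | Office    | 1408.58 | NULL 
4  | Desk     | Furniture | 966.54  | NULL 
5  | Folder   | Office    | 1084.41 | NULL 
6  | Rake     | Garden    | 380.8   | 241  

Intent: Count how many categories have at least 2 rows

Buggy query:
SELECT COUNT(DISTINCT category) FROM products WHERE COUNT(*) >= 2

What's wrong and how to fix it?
Bug: COUNT(*) cannot appear in WHERE; the per-group count doesn't exist yet

Fix: Use a subquery that GROUPs and filters with HAVING, then count its rows

Corrected query:
SELECT COUNT(*) FROM (SELECT category FROM products GROUP BY category HAVING COUNT(*) >= 2)

Result:
COUNT(*)
--------
2       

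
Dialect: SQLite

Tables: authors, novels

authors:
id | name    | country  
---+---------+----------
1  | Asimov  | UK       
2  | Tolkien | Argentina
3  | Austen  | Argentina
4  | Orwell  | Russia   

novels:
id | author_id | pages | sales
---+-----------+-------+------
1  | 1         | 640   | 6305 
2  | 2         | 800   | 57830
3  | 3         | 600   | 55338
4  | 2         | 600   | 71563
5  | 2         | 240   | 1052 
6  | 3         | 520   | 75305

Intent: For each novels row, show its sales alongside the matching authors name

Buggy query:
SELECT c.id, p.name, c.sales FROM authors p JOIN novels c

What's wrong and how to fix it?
Bug: JOIN with no ON clause produces a cartesian product; every novels row pairs with every authors row

Fix: Specify the join condition linking the foreign key to the parent id

Corrected query:
SELECT c.id, p.name, c.sales FROM authors p JOIN novels c ON c.author_id = p.id

Result:
id | name    | sales
---+---------+------
1  | Asimov  | 6305 
2  | Tolkien | 57830
3  | Austen  | 55338
4  | Tolkien | 71563
5  | Tolkien | 1052 
6  | Austen  | 75305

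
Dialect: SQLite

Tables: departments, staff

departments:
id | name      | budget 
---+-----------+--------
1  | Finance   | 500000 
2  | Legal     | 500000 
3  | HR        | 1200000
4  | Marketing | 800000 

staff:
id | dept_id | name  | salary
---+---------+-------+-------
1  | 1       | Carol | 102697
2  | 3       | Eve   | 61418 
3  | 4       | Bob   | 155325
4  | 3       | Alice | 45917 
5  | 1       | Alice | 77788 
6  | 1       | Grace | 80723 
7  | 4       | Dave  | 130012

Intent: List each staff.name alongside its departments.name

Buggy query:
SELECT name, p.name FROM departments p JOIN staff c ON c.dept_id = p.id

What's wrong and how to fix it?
Bug: 'name' exists in both joined tables, so the database can't tell which one is meant

Fix: Qualify the column with its table alias (c.name)

Corrected query:
SELECT c.name, p.name FROM departments p JOIN staff c ON c.dept_id = p.id

Result:
name  | name     
------+----------
Carol | Finance  
Eve   | HR       
Bob   | Marketing
Alice | HR       
Alice | Finance  
Grace | Finance  
Dave  | Marketing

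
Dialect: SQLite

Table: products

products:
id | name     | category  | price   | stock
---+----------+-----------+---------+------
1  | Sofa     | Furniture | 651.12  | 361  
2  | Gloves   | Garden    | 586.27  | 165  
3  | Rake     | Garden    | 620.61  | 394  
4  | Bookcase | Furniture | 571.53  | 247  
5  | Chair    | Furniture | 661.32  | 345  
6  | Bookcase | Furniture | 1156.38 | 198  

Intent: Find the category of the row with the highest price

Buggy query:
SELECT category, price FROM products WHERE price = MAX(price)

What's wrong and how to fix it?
Bug: MAX(price) is an aggregate and cannot be used directly in WHERE

Fix: Use a subquery: WHERE price = (SELECT MAX(price) FROM products)

Corrected query:
SELECT category, price FROM products WHERE price = (SELECT MAX(price) FROM products)

Result:
category  | price  
----------+--------
Furniture | 1156.38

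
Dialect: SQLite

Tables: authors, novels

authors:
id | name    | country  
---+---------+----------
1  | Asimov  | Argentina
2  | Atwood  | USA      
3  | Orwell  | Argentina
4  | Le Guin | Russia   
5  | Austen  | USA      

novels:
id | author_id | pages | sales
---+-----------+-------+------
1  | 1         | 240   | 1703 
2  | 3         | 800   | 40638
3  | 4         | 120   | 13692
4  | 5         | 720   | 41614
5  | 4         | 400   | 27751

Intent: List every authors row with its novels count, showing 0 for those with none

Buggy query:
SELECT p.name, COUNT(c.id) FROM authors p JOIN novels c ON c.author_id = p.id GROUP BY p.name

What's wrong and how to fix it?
Bug: INNER JOIN drops authors rows that have no matching novels rows

Fix: Use LEFT JOIN so parents without children still appear (COUNT(c.id) gives 0)

Corrected query:
SELECT p.name, COUNT(c.id) FROM authors p LEFT JOIN novels c ON c.author_id = p.id GROUP BY p.name

Result:
name    | COUNT(c.id)
--------+------------
Asimov  | 1          
Atwood  | 0          
Austen  | 1          
Le Guin | 2          
Orwell  | 1          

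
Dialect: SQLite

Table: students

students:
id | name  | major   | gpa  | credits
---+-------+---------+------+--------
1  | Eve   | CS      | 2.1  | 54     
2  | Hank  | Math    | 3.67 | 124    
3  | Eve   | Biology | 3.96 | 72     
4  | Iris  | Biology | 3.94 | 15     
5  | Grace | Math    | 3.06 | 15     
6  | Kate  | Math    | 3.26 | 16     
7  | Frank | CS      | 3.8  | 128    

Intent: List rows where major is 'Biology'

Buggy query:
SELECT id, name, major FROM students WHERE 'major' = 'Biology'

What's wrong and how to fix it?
Bug: 'major' in single quotes is a string literal, not the column; the comparison is literal-vs-literal and never true

Fix: Remove the quotes around the column name (or use double quotes for an identifier)

Corrected query:
SELECT id, name, major FROM students WHERE major = 'Biology'

Result:
id | name | major  
---+------+--------
3  | Eve  | Biology
4  | Iris | Biology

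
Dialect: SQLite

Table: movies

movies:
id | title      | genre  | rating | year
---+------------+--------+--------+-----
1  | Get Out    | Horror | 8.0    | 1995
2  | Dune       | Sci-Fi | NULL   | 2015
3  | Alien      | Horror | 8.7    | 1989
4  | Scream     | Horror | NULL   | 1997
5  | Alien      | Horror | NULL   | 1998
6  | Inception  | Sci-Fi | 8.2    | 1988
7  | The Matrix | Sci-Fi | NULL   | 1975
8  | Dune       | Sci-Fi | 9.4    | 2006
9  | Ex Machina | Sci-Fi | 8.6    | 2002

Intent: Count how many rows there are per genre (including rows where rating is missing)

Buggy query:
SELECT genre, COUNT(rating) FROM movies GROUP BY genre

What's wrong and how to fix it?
Bug: COUNT(rating) skips NULLs, so groups with missing rating are undercounted

Fix: Use COUNT(*) to count all rows regardless of NULL

Corrected query:
SELECT genre, COUNT(*) FROM movies GROUP BY genre

Result:
genre  | COUNT(*)
-------+---------
Horror | 4       
Sci-Fi | 5       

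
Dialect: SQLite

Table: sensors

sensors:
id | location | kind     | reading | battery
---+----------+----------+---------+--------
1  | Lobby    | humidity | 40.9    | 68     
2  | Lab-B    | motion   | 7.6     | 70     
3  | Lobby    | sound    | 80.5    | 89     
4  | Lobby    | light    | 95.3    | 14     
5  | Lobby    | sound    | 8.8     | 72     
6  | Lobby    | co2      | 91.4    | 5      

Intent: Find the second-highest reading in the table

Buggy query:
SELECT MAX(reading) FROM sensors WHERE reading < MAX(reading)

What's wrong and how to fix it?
Bug: MAX(reading) on the right of the comparison is an aggregate-in-WHERE error

Fix: Put the inner MAX in a scalar subquery

Corrected query:
SELECT MAX(reading) FROM sensors WHERE reading < (SELECT MAX(reading) FROM sensors)

Result:
MAX(reading)
------------
91.4        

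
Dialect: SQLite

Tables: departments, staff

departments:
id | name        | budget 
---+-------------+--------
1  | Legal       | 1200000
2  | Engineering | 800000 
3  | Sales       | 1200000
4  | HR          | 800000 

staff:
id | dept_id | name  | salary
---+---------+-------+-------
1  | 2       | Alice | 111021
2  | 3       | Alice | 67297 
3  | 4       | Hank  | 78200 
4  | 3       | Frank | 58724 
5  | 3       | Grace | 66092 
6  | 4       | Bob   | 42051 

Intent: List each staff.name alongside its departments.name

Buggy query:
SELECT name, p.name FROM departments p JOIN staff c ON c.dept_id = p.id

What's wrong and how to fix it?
Bug: 'name' exists in both joined tables, so the database can't tell which one is meant

Fix: Prefix ambiguous columns with the table alias

Corrected query:
SELECT c.name, p.name FROM departments p JOIN staff c ON c.dept_id = p.id

Result:
name  | name       
------+------------
Alice | Engineering
Alice | Sales      
Hank  | HR         
Frank | Sales      
Grace | Sales      
Bob   | HR         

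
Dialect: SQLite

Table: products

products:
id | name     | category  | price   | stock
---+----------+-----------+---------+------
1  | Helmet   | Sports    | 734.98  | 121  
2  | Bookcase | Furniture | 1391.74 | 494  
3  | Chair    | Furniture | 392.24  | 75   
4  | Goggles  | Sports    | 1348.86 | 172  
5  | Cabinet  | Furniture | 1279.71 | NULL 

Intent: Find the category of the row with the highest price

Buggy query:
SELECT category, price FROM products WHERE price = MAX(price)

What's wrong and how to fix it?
Bug: WHERE is evaluated per row; an aggregate over the whole table isn't defined there

Fix: Use a subquery: WHERE price = (SELECT MAX(price) FROM products)

Corrected query:
SELECT category, price FROM products WHERE price = (SELECT MAX(price) FROM products)

Result:
category  | price  
----------+--------
Furniture | 1391.74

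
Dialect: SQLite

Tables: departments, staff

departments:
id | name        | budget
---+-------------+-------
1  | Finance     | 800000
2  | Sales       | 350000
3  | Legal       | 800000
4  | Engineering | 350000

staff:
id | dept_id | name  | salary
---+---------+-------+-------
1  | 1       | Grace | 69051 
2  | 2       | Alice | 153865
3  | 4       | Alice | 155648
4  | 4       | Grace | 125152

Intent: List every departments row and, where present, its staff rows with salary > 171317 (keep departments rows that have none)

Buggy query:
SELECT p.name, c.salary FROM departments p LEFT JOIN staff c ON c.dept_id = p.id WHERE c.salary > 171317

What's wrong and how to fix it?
Bug: Filtering c.salary in WHERE discards the NULL rows produced by LEFT JOIN, turning it into an inner join

Fix: Put 'c.salary > 171317' in the JOIN's ON clause instead of WHERE

Corrected query:
SELECT p.name, c.salary FROM departments p LEFT JOIN staff c ON c.dept_id = p.id AND c.salary > 171317

Result:
name        | salary
------------+-------
Finance     | NULL  
Sales       | NULL  
Legal       | NULL  
Engineering | NULL  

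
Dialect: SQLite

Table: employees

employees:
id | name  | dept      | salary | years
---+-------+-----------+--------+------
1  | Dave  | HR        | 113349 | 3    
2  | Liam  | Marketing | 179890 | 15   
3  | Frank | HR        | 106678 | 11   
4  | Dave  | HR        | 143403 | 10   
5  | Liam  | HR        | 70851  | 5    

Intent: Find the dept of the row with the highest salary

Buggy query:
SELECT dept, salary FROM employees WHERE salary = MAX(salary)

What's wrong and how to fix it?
Bug: MAX(salary) is an aggregate and cannot be used directly in WHERE

Fix: Wrap MAX in a scalar subquery so WHERE compares against a single value

Corrected query:
SELECT dept, salary FROM employees WHERE salary = (SELECT MAX(salary) FROM employees)

Result:
dept      | salary
----------+-------
Marketing | 179890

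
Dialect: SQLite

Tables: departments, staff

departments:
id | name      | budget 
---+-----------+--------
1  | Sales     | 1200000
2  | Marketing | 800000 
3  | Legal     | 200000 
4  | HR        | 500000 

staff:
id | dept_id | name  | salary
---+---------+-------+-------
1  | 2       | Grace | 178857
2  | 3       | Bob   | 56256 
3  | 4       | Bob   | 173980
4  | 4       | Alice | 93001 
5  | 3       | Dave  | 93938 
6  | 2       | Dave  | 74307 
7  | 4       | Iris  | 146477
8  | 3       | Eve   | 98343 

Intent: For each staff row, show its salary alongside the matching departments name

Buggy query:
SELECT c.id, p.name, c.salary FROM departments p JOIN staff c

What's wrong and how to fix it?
Bug: Missing join condition: each staff row is matched to all departments rows instead of just its own

Fix: Add ON c.dept_id = p.id to the JOIN

Corrected query:
SELECT c.id, p.name, c.salary FROM departments p JOIN staff c ON c.dept_id = p.id

Result:
id | name      | salary
---+-----------+-------
1  | Marketing | 178857
2  | Legal     | 56256 
3  | HR        | 173980
4  | HR        | 93001 
5  | Legal     | 93938 
6  | Marketing | 74307 
7  | HR        | 146477
8  | Legal     | 98343 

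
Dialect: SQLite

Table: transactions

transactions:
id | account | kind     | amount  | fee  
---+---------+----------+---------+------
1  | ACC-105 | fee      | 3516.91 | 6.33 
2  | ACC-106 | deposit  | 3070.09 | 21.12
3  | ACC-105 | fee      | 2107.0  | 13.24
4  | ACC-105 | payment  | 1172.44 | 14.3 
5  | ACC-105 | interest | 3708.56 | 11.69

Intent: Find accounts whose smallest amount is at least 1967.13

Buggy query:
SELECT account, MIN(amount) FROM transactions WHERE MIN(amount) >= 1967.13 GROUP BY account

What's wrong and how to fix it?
Bug: MIN() in WHERE is a misuse of aggregate

Fix: Use HAVING for the per-group MIN condition

Corrected query:
SELECT account, MIN(amount) FROM transactions GROUP BY account HAVING MIN(amount) >= 1967.13

Result:
account | MIN(amount)
--------+------------
ACC-106 | 3070.09    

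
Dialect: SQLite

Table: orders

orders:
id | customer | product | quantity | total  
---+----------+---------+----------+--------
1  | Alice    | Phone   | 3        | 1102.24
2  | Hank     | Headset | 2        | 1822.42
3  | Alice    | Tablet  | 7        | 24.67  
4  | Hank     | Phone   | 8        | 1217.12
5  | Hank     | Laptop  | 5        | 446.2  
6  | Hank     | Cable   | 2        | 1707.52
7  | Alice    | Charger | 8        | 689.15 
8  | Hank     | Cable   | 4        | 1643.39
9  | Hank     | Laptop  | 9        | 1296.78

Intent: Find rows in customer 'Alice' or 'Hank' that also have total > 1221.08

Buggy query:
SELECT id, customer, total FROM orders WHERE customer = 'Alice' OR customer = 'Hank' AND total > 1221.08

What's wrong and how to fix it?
Bug: AND binds tighter than OR, so this parses as customer = 'Alice' OR (customer = 'Hank' AND total > 1221.08)

Fix: Add parentheses around the OR so the AND applies to both alternatives

Corrected query:
SELECT id, customer, total FROM orders WHERE (customer = 'Alice' OR customer = 'Hank') AND total > 1221.08

Result:
id | customer | total  
---+----------+--------
2  | Hank     | 1822.42
6  | Hank     | 1707.52
8  | Hank     | 1643.39
9  | Hank     | 1296.78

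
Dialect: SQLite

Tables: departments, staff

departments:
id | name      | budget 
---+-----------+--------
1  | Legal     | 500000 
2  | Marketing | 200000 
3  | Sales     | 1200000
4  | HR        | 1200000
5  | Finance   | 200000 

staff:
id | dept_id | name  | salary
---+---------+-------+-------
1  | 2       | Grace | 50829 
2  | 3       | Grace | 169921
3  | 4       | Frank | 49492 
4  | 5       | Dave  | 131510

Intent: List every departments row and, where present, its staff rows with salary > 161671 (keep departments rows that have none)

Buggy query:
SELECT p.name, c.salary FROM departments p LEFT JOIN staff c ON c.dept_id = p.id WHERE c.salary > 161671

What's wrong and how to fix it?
Bug: A WHERE condition on the right-hand table after LEFT JOIN drops unmatched parents

Fix: Move the right-table condition into the ON clause so unmatched parents are kept

Corrected query:
SELECT p.name, c.salary FROM departments p LEFT JOIN staff c ON c.dept_id = p.id AND c.salary > 161671

Result:
name      | salary
----------+-------
Legal     | NULL  
Marketing | NULL  
Sales     | 169921
HR        | NULL  
Finance   | NULL  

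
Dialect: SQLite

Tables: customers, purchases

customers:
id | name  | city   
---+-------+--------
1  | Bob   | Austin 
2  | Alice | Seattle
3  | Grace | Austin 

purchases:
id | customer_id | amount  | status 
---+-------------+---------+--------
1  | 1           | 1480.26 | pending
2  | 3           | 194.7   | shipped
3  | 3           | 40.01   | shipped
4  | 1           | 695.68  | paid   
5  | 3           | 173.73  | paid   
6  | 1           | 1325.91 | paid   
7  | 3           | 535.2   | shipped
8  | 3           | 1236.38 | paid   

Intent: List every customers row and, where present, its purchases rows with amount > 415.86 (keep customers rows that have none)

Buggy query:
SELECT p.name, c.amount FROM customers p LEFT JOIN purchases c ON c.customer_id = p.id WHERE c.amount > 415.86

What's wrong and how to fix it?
Bug: A WHERE condition on the right-hand table after LEFT JOIN drops unmatched parents

Fix: Put 'c.amount > 415.86' in the JOIN's ON clause instead of WHERE

Corrected query:
SELECT p.name, c.amount FROM customers p LEFT JOIN purchases c ON c.customer_id = p.id AND c.amount > 415.86

Result:
name  | amount 
------+--------
Bob   | 695.68 
Bob   | 1325.91
Bob   | 1480.26
Alice | NULL   
Grace | 535.2  
Grace | 1236.38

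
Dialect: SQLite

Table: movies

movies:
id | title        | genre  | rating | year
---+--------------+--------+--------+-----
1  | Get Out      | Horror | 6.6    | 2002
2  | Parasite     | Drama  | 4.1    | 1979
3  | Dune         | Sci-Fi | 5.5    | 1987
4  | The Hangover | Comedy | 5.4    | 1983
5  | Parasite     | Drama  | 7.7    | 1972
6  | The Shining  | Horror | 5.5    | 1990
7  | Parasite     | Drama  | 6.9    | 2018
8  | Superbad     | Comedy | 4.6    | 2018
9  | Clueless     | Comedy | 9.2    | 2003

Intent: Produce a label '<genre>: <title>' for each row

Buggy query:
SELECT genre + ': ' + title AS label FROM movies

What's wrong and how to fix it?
Bug: '+' is numeric addition; on text columns SQLite converts them to 0 instead of concatenating

Fix: Use the || operator for string concatenation

Corrected query:
SELECT genre || ': ' || title AS label FROM movies

Result:
label               
--------------------
Horror: Get Out     
Drama: Parasite     
Sci-Fi: Dune        
Comedy: The Hangover
Drama: Parasite     
Horror: The Shining 
Drama: Parasite     
Comedy: Superbad    
Comedy: Clueless    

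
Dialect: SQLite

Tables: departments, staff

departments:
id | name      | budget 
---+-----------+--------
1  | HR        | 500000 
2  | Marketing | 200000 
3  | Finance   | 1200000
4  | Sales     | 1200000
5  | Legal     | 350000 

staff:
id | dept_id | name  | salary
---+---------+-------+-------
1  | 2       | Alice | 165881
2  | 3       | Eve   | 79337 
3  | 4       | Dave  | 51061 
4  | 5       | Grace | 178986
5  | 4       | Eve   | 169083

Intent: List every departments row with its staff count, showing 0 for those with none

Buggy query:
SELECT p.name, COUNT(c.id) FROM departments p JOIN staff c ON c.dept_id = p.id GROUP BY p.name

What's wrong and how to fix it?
Bug: An inner join excludes parents with zero children

Fix: Switch to LEFT JOIN to retain unmatched parent rows

Corrected query:
SELECT p.name, COUNT(c.id) FROM departments p LEFT JOIN staff c ON c.dept_id = p.id GROUP BY p.name

Result:
name      | COUNT(c.id)
----------+------------
Finance   | 1          
HR        | 0          
Legal     | 1          
Marketing | 1          
Sales     | 2          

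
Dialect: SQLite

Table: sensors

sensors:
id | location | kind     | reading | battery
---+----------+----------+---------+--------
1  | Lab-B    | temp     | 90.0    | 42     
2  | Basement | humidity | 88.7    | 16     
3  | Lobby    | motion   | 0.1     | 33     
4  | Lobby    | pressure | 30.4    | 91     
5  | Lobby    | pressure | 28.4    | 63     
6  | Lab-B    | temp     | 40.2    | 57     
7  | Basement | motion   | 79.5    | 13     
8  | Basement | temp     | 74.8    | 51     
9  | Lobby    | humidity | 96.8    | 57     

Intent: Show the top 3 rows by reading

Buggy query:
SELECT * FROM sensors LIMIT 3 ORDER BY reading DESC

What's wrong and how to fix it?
Bug: ORDER BY cannot follow LIMIT; LIMIT is the final clause

Fix: Swap the clauses: ORDER BY first, then LIMIT

Corrected query:
SELECT * FROM sensors ORDER BY reading DESC LIMIT 3

Result:
id | location | kind     | reading | battery
---+----------+----------+---------+--------
9  | Lobby    | humidity | 96.8    | 57     
1  | Lab-B    | temp     | 90      | 42     
2  | Basement | humidity | 88.7    | 16     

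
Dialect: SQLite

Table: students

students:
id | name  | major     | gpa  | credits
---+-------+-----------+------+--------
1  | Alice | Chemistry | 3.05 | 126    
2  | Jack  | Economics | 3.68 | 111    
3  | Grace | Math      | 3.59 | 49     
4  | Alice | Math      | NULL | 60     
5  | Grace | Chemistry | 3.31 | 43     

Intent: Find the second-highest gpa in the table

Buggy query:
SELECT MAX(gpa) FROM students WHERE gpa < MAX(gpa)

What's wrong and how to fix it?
Bug: The inner MAX is an aggregate inside WHERE, which is not allowed

Fix: Put the inner MAX in a scalar subquery

Corrected query:
SELECT MAX(gpa) FROM students WHERE gpa < (SELECT MAX(gpa) FROM students)

Result:
MAX(gpa)
--------
3.59    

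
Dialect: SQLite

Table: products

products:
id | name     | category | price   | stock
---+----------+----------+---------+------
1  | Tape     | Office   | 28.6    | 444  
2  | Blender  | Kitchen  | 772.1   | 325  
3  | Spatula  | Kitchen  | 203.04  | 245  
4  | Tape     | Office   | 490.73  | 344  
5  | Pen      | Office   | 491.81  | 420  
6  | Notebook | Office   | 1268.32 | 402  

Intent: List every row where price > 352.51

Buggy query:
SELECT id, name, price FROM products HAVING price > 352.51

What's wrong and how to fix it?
Bug: This is a non-aggregate query (no GROUP BY, no aggregates), so in SQLite the HAVING clause is invalid here; a row-level condition belongs in WHERE

Fix: Replace HAVING with WHERE since the condition applies to individual rows

Corrected query:
SELECT id, name, price FROM products WHERE price > 352.51

Result:
id | name     | price  
---+----------+--------
2  | Blender  | 772.1  
4  | Tape     | 490.73 
5  | Pen      | 491.81 
6  | Notebook | 1268.32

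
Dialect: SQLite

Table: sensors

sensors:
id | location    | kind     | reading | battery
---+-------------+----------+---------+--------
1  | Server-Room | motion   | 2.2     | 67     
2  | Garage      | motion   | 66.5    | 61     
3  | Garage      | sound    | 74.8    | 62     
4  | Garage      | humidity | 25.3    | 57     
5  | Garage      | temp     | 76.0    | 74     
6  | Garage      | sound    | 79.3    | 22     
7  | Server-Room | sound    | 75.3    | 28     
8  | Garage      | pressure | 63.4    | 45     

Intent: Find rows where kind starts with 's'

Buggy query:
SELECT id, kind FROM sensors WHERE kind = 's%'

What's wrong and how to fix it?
Bug: Wildcards only work with LIKE; '=' treats '%' as a literal character

Fix: Replace '=' with LIKE so 's%' is treated as a pattern

Corrected query:
SELECT id, kind FROM sensors WHERE kind LIKE 's%'

Result:
id | kind 
---+------
3  | sound
6  | sound
7  | sound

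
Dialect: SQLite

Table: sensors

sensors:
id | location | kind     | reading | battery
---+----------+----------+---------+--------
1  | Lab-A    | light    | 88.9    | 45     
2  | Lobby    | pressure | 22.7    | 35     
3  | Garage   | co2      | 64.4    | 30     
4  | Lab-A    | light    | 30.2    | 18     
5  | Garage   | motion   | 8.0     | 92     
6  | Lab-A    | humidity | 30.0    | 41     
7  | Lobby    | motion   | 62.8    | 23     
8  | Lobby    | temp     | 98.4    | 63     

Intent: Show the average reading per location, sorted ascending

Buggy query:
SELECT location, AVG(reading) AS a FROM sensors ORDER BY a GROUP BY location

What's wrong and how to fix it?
Bug: ORDER BY appears before GROUP BY; SQL clause order requires GROUP BY first

Fix: Reorder: SELECT … FROM … GROUP BY … ORDER BY …

Corrected query:
SELECT location, AVG(reading) AS a FROM sensors GROUP BY location ORDER BY a

Result:
location | a   
---------+-----
Garage   | 36.2
Lab-A    | 49.7
Lobby    | 61.3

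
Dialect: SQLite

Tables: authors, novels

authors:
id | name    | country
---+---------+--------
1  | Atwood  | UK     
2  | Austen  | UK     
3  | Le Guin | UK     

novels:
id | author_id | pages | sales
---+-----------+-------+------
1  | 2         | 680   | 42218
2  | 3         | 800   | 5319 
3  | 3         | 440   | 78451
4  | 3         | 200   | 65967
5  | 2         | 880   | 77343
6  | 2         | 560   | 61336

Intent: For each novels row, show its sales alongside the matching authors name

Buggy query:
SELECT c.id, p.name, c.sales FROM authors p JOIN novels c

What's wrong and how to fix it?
Bug: Missing join condition: each novels row is matched to all authors rows instead of just its own

Fix: Specify the join condition linking the foreign key to the parent id

Corrected query:
SELECT c.id, p.name, c.sales FROM authors p JOIN novels c ON c.author_id = p.id

Result:
id | name    | sales
---+---------+------
1  | Austen  | 42218
2  | Le Guin | 5319 
3  | Le Guin | 78451
4  | Le Guin | 65967
5  | Austen  | 77343
6  | Austen  | 61336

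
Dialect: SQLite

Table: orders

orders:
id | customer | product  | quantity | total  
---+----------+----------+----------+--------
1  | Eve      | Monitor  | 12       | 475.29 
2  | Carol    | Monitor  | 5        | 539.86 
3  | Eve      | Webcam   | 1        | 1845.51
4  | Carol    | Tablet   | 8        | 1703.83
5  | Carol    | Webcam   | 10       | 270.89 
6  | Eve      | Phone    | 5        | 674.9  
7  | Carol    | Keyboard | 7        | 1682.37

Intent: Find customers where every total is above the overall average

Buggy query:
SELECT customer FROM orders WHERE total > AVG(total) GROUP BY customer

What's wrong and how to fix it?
Bug: WHERE evaluates per row before aggregation, so AVG() is unavailable

Fix: Use a subquery for AVG and a HAVING MIN(...) filter so the condition holds for every row in the group

Corrected query:
SELECT customer FROM orders GROUP BY customer HAVING MIN(total) > (SELECT AVG(total) FROM orders)

Result:
(no rows)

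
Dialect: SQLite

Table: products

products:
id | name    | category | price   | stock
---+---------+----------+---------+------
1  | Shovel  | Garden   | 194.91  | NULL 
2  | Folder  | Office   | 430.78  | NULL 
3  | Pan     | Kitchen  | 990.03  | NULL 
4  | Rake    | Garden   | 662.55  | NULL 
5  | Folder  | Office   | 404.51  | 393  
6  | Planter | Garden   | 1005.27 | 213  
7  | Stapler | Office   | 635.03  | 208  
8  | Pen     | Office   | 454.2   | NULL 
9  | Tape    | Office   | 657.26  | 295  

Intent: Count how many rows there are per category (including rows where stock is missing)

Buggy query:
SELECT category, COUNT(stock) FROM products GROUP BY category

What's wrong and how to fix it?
Bug: COUNT(column) counts non-NULL values only; rows with NULL stock aren't counted

Fix: Replace COUNT(stock) with COUNT(*)

Corrected query:
SELECT category, COUNT(*) FROM products GROUP BY category

Result:
category | COUNT(*)
---------+---------
Garden   | 3       
Kitchen  | 1       
Office   | 5       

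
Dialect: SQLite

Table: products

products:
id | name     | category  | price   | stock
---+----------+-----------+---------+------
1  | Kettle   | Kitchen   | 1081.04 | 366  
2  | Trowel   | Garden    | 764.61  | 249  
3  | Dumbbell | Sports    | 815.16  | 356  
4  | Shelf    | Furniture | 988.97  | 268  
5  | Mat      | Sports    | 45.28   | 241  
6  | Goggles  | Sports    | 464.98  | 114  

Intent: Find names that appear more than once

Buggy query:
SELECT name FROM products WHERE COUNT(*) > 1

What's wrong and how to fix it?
Bug: COUNT(*) is an aggregate and cannot be used in WHERE

Fix: GROUP BY name, then filter groups with HAVING COUNT(*) > 1

Corrected query:
SELECT name FROM products GROUP BY name HAVING COUNT(*) > 1

Result:
(no rows)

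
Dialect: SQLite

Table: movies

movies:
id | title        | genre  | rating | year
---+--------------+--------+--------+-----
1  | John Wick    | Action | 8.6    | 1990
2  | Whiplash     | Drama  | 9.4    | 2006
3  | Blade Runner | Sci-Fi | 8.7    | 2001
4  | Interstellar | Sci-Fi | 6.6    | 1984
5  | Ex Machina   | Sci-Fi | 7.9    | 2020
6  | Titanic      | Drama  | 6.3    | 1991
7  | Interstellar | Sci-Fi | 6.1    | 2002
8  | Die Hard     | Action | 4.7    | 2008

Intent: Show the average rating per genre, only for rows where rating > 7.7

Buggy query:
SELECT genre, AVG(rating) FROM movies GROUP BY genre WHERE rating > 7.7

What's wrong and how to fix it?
Bug: WHERE cannot follow GROUP BY

Fix: Move the WHERE clause before GROUP BY

Corrected query:
SELECT genre, AVG(rating) FROM movies WHERE rating > 7.7 GROUP BY genre

Result:
genre  | AVG(rating)
-------+------------
Action | 8.6        
Drama  | 9.4        
Sci-Fi | 8.3        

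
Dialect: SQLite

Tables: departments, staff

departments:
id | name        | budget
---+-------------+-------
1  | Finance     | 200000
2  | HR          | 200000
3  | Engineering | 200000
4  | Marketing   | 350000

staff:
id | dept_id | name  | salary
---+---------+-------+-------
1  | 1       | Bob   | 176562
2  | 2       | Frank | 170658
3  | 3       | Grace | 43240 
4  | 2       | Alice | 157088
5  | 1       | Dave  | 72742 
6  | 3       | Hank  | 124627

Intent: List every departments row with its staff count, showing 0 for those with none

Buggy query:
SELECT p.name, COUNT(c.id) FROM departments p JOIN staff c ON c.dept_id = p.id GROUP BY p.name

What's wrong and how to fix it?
Bug: An inner join excludes parents with zero children

Fix: Switch to LEFT JOIN to retain unmatched parent rows

Corrected query:
SELECT p.name, COUNT(c.id) FROM departments p LEFT JOIN staff c ON c.dept_id = p.id GROUP BY p.name

Result:
name        | COUNT(c.id)
------------+------------
Engineering | 2          
Finance     | 2          
HR          | 2          
Marketing   | 0          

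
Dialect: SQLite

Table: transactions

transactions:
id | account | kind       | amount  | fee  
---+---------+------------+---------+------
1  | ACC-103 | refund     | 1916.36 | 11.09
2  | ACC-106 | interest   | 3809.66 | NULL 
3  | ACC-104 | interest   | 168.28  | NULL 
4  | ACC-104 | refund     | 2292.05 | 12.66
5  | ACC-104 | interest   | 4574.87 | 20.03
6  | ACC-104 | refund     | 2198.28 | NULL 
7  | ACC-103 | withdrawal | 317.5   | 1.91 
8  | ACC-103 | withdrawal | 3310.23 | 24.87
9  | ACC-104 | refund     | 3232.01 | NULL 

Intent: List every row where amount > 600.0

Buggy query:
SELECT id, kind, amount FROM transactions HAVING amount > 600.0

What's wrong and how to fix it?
Bug: HAVING filters the output of aggregation, but this query has no GROUP BY and no aggregate functions, so SQLite rejects it (HAVING clause on a non-aggregate query); the condition here is per row

Fix: Replace HAVING with WHERE since the condition applies to individual rows

Corrected query:
SELECT id, kind, amount FROM transactions WHERE amount > 600.0

Result:
id | kind       | amount 
---+------------+--------
1  | refund     | 1916.36
2  | interest   | 3809.66
4  | refund     | 2292.05
5  | interest   | 4574.87
6  | refund     | 2198.28
8  | withdrawal | 3310.23
9  | refund     | 3232.01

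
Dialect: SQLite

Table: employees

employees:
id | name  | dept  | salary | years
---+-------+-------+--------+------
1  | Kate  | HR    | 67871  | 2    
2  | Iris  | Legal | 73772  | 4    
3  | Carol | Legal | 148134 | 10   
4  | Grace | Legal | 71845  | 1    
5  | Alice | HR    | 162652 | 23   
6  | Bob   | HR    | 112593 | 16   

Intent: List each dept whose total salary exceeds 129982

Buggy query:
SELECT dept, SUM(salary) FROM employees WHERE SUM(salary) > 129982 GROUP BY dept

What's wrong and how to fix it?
Bug: SUM(salary) is an aggregate, but WHERE filters rows before aggregation

Fix: Move the aggregate condition to a HAVING clause

Corrected query:
SELECT dept, SUM(salary) FROM employees GROUP BY dept HAVING SUM(salary) > 129982

Result:
dept  | SUM(salary)
------+------------
HR    | 343116     
Legal | 293751     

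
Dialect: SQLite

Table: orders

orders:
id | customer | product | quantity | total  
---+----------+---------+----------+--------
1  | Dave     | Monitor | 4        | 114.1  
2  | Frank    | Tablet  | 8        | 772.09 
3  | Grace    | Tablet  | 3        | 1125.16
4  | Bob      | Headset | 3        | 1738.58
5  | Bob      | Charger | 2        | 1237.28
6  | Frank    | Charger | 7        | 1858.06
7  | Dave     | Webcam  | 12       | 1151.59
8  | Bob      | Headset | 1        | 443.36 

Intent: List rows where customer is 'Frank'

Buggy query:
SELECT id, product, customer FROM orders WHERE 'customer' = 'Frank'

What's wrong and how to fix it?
Bug: Single quotes denote string literals in SQL; the column name is being compared as a constant string

Fix: Remove the quotes around the column name (or use double quotes for an identifier)

Corrected query:
SELECT id, product, customer FROM orders WHERE customer = 'Frank'

Result:
id | product | customer
---+---------+---------
2  | Tablet  | Frank   
6  | Charger | Frank   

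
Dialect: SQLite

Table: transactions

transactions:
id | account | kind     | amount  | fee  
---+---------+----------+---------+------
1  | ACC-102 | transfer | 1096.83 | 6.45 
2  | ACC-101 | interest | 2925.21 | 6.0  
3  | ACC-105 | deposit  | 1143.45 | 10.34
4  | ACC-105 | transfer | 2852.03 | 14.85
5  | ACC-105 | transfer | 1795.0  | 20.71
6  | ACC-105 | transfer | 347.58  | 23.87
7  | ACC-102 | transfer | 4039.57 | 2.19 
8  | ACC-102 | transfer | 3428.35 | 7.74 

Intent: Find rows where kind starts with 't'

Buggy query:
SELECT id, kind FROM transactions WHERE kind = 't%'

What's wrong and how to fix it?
Bug: Wildcards only work with LIKE; '=' treats '%' as a literal character

Fix: Replace '=' with LIKE so 't%' is treated as a pattern

Corrected query:
SELECT id, kind FROM transactions WHERE kind LIKE 't%'

Result:
id | kind    
---+---------
1  | transfer
4  | transfer
5  | transfer
6  | transfer
7  | transfer
8  | transfer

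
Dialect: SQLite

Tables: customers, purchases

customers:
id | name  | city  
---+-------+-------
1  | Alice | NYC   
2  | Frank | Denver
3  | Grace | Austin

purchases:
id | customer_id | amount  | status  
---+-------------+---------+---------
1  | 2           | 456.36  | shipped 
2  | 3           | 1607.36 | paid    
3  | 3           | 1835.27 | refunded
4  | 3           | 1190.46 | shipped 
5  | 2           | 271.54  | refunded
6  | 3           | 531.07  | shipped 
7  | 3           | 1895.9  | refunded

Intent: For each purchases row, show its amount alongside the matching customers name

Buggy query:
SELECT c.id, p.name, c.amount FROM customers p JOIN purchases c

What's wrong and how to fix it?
Bug: JOIN with no ON clause produces a cartesian product; every purchases row pairs with every customers row

Fix: Add ON c.customer_id = p.id to the JOIN

Corrected query:
SELECT c.id, p.name, c.amount FROM customers p JOIN purchases c ON c.customer_id = p.id

Result:
id | name  | amount 
---+-------+--------
1  | Frank | 456.36 
2  | Grace | 1607.36
3  | Grace | 1835.27
4  | Grace | 1190.46
5  | Frank | 271.54 
6  | Grace | 531.07 
7  | Grace | 1895.9 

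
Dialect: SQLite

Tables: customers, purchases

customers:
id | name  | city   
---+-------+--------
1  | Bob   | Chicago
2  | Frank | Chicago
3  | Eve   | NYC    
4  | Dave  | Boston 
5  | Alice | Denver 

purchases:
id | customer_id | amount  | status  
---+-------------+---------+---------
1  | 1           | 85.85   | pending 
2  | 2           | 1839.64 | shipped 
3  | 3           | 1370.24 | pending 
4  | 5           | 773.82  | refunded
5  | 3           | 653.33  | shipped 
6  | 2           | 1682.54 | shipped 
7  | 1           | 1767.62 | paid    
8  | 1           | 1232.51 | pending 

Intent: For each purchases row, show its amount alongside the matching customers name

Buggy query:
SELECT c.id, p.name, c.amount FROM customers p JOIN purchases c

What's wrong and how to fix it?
Bug: JOIN with no ON clause produces a cartesian product; every purchases row pairs with every customers row

Fix: Specify the join condition linking the foreign key to the parent id

Corrected query:
SELECT c.id, p.name, c.amount FROM customers p JOIN purchases c ON c.customer_id = p.id

Result:
id | name  | amount 
---+-------+--------
1  | Bob   | 85.85  
2  | Frank | 1839.64
3  | Eve   | 1370.24
4  | Alice | 773.82 
5  | Eve   | 653.33 
6  | Frank | 1682.54
7  | Bob   | 1767.62
8  | Bob   | 1232.51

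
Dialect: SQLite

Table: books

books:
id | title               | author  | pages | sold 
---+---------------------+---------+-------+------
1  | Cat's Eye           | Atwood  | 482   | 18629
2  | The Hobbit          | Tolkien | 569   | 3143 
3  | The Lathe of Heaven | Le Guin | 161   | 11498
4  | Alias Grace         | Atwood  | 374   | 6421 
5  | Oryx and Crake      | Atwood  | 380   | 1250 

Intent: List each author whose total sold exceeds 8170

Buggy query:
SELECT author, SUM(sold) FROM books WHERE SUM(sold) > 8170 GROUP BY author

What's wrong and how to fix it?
Bug: SUM(sold) is an aggregate, but WHERE filters rows before aggregation

Fix: Move the aggregate condition to a HAVING clause

Corrected query:
SELECT author, SUM(sold) FROM books GROUP BY author HAVING SUM(sold) > 8170

Result:
author  | SUM(sold)
--------+----------
Atwood  | 26300    
Le Guin | 11498    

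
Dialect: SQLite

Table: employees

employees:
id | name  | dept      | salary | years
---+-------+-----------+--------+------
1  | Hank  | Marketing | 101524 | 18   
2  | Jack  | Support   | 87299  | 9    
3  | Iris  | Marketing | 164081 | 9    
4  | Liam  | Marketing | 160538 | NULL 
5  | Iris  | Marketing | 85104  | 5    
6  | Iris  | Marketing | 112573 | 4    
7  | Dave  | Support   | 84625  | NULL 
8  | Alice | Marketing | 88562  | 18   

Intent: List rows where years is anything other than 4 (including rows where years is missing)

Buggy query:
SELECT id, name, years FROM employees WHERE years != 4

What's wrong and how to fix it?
Bug: Inequality against NULL is unknown, not true; rows with NULL are dropped

Fix: Handle NULL separately with IS NULL alongside the inequality

Corrected query:
SELECT id, name, years FROM employees WHERE years != 4 OR years IS NULL

Result:
id | name  | years
---+-------+------
1  | Hank  | 18   
2  | Jack  | 9    
3  | Iris  | 9    
4  | Liam  | NULL 
5  | Iris  | 5    
7  | Dave  | NULL 
8  | Alice | 18   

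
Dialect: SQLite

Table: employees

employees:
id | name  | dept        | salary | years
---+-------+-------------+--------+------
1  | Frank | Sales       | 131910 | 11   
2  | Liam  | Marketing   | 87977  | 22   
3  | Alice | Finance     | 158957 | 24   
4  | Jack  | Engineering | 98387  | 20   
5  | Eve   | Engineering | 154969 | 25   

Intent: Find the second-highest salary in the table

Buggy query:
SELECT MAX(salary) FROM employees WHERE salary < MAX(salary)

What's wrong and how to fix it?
Bug: The inner MAX is an aggregate inside WHERE, which is not allowed

Fix: Put the inner MAX in a scalar subquery

Corrected query:
SELECT MAX(salary) FROM employees WHERE salary < (SELECT MAX(salary) FROM employees)

Result:
MAX(salary)
-----------
154969     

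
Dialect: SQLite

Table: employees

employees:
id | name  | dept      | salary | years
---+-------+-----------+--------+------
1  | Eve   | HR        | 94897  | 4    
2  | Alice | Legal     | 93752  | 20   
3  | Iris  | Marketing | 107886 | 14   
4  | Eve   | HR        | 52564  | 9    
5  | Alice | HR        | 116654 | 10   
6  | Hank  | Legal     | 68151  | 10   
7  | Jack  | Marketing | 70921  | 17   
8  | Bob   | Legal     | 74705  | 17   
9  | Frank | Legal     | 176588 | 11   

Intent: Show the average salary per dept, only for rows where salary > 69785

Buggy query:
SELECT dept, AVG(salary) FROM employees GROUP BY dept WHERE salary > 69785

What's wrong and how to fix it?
Bug: Row-level WHERE must come before GROUP BY in the clause order

Fix: Place WHERE between FROM and GROUP BY

Corrected query:
SELECT dept, AVG(salary) FROM employees WHERE salary > 69785 GROUP BY dept

Result:
dept      | AVG(salary)
----------+------------
HR        | 105775.5   
Legal     | 115015     
Marketing | 89403.5    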